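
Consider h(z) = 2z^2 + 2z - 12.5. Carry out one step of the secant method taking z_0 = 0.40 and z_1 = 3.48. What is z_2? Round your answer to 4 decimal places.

h(0.40) = -11.380000, h(3.48) = 18.680800
z_2 = 3.480000 − 18.680800·(3.480000 − 0.400000) / (18.680800 − (-11.380000)) = 3.480000 − (57.536864)/(30.060800) = 1.565984

1.5660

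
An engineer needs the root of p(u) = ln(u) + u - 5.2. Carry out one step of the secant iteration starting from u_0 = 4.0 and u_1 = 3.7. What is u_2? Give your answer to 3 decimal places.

p(4.0) = 0.18629, p(3.7) = -0.19167
u_2 = 3.70000 − (-0.19167)·(3.70000 − 4.00000) / (-0.19167 − 0.18629) = 3.70000 − (0.05750)/(-0.37796) = 3.85213

3.852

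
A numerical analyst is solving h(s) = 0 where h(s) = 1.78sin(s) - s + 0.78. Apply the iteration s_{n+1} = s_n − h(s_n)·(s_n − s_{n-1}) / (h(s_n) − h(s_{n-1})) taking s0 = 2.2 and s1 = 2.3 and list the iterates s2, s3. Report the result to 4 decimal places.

2.2090, 2.2093

h(2.2) = 0.019124, h(2.3) = -0.192645
s2 = 2.300000 − (-0.192645)·(2.300000 − 2.200000) / (-0.192645 − 0.019124) = 2.300000 − (-0.019264)/(-0.211768) = 2.209030
h(2.209030) = 0.000575
s3 = 2.209030 − 0.000575·(2.209030 − 2.300000) / (0.000575 − (-0.192645)) = 2.209030 − (-0.000052)/(0.193220) = 2.209301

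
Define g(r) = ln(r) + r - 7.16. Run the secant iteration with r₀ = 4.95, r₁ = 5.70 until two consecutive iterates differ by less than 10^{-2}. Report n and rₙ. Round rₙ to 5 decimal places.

g(4.95) = -0.6106124, g(5.70) = 0.2804662
r₂ = 5.7000000 − 0.2804662·(0.7500000)/(0.8910786) = 5.4639382;  |Δ| = 0.2360618
g(5.4639382) = 0.0021080
r₃ = 5.4639382 − 0.0021080·(-0.2360618)/(-0.2783582) = 5.4621505;  |Δ| = 0.0017877
|r₃ − r₂| = 0.0017877 < 10^{-2}

n = 3, rₙ = 5.46215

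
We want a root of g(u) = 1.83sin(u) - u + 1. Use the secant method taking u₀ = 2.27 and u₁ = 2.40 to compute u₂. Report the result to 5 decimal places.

2.32765

g(2.27) = 0.1305996, g(2.40) = -0.1639024
u₂ = 2.4000000 − (-0.1639024)·(2.4000000 − 2.2700000) / (-0.1639024 − 0.1305996) = 2.4000000 − (-0.0213073)/(-0.2945019) = 2.3276497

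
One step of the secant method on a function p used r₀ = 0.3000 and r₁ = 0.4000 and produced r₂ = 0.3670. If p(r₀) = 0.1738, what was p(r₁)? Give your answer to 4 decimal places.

The secant line through (0.3000, 0.1738) and (0.4000, p(r₁)) crosses zero at r₂ = 0.3670.
So (0.3000, 0.1738), (0.4000, p(r₁)), (0.3670, 0) are collinear:
p(r₁) = 0.1738 · (0.4000 − 0.3670) / (0.3000 − 0.3670) = 0.1738 · (0.033000)/(-0.067000) = -0.085603

-0.0856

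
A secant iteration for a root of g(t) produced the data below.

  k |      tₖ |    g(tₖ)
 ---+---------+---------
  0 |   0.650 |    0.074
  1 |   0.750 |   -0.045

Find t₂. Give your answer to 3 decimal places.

t₂ = 0.750 − (-0.045)·(0.750 − 0.650) / (-0.045 − 0.074)
   = 0.750 − (-0.00450)/(-0.11900) = 0.71218

0.712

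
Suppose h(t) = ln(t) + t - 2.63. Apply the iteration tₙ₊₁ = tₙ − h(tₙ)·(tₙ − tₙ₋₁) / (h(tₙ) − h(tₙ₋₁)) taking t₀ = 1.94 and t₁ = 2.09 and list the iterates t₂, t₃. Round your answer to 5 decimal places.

h(1.94) = -0.0273120, h(2.09) = 0.1971641
t₂ = 2.0900000 − 0.1971641·(2.0900000 − 1.9400000) / (0.1971641 − (-0.0273120)) = 2.0900000 − (0.0295746)/(0.2244761) = 1.9582505
h(1.9582505) = 0.0003020
t₃ = 1.9582505 − 0.0003020·(1.9582505 − 2.0900000) / (0.0003020 − 0.1971641) = 1.9582505 − (-0.0000398)/(-0.1968621) = 1.9580484

1.95825, 1.95805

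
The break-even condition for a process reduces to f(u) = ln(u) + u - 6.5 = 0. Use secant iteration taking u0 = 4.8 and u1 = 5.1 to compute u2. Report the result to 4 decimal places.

f(4.8) = -0.131384, f(5.1) = 0.229241
u2 = 5.100000 − 0.229241·(5.100000 − 4.800000) / (0.229241 − (-0.131384)) = 5.100000 − (0.068772)/(0.360625) = 4.909297

4.9093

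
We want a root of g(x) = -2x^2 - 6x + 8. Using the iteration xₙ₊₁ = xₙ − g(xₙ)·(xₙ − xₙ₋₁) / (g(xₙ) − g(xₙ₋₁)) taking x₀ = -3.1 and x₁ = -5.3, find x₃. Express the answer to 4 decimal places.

g(-3.1) = 7.380000, g(-5.3) = -16.380000
x₂ = -5.300000 − (-16.380000)·(-5.300000 − (-3.100000)) / (-16.380000 − 7.380000) = -5.300000 − (36.036000)/(-23.760000) = -3.783333
g(-3.783333) = 2.072778
x₃ = -3.783333 − 2.072778·(-3.783333 − (-5.300000)) / (2.072778 − (-16.380000)) = -3.783333 − (3.143713)/(18.452778) = -3.953699

-3.9537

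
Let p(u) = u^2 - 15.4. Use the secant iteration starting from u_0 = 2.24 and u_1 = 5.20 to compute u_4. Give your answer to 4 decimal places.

p(2.24) = -10.382400, p(5.20) = 11.640000
u_2 = 5.200000 − 11.640000·(5.200000 − 2.240000) / (11.640000 − (-10.382400)) = 5.200000 − (34.454400)/(22.022400) = 3.635484
p(3.635484) = -2.183257
u_3 = 3.635484 − (-2.183257)·(3.635484 − 5.200000) / (-2.183257 − 11.640000) = 3.635484 − (3.415741)/(-13.823257) = 3.882585
p(3.882585) = -0.325535
u_4 = 3.882585 − (-0.325535)·(3.882585 − 3.635484) / (-0.325535 − (-2.183257)) = 3.882585 − (-0.080440)/(1.857722) = 3.925885

3.9259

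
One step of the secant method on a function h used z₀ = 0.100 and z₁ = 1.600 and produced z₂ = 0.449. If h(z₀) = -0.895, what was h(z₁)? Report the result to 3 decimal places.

2.952

The secant line through (0.100, -0.895) and (1.600, h(z₁)) crosses zero at z₂ = 0.449.
So (0.100, -0.895), (1.600, h(z₁)), (0.449, 0) are collinear:
h(z₁) = -0.895 · (1.600 − 0.449) / (0.100 − 0.449) = -0.895 · (1.15100)/(-0.34900) = 2.95170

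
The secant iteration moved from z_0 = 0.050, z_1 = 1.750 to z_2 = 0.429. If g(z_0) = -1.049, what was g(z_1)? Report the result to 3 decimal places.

The secant line through (0.050, -1.049) and (1.750, g(z_1)) crosses zero at z_2 = 0.429.
So (0.050, -1.049), (1.750, g(z_1)), (0.429, 0) are collinear:
g(z_1) = -1.049 · (1.750 − 0.429) / (0.050 − 0.429) = -1.049 · (1.32100)/(-0.37900) = 3.65628

3.656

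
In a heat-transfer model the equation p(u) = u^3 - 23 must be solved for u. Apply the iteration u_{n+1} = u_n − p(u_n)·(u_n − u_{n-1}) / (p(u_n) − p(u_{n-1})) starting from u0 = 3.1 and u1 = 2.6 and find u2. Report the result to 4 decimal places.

p(3.1) = 6.791000, p(2.6) = -5.424000
u2 = 2.600000 − (-5.424000)·(2.600000 − 3.100000) / (-5.424000 − 6.791000) = 2.600000 − (2.712000)/(-12.215000) = 2.822022

2.8220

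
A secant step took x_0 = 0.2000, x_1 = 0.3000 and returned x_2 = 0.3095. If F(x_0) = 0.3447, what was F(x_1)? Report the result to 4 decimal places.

The secant line through (0.2000, 0.3447) and (0.3000, F(x_1)) crosses zero at x_2 = 0.3095.
So (0.2000, 0.3447), (0.3000, F(x_1)), (0.3095, 0) are collinear:
F(x_1) = 0.3447 · (0.3000 − 0.3095) / (0.2000 − 0.3095) = 0.3447 · (-0.009500)/(-0.109500) = 0.029905

0.0299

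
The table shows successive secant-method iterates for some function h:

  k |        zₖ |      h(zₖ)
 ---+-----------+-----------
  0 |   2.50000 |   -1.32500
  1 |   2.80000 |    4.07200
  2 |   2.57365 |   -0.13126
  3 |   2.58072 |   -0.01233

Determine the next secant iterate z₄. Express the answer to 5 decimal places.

2.58145

z₄ = 2.58072 − (-0.01233)·(2.58072 − 2.57365) / (-0.01233 − (-0.13126))
   = 2.58072 − (-0.0000872)/(0.1189300) = 2.5814530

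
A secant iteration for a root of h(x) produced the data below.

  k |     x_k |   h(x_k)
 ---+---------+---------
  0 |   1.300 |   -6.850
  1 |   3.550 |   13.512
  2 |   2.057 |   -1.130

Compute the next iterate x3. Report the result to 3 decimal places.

x3 = 2.057 − (-1.130)·(2.057 − 3.550) / (-1.130 − 13.512)
   = 2.057 − (1.68709)/(-14.64200) = 2.17222

2.172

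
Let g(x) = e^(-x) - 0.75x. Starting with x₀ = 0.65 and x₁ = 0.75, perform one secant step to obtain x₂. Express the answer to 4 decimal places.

g(0.65) = 0.034546, g(0.75) = -0.090133
x₂ = 0.750000 − (-0.090133)·(0.750000 − 0.650000) / (-0.090133 − 0.034546) = 0.750000 − (-0.009013)/(-0.124679) = 0.677708

0.6777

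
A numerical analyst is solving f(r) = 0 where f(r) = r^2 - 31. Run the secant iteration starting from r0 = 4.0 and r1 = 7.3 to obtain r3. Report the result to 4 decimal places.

f(4.0) = -15.000000, f(7.3) = 22.290000
r2 = 7.300000 − 22.290000·(7.300000 − 4.000000) / (22.290000 − (-15.000000)) = 7.300000 − (73.557000)/(37.290000) = 5.327434
f(5.327434) = -2.618451
r3 = 5.327434 − (-2.618451)·(5.327434 − 7.300000) / (-2.618451 − 22.290000) = 5.327434 − (5.165068)/(-24.908451) = 5.534796

5.5348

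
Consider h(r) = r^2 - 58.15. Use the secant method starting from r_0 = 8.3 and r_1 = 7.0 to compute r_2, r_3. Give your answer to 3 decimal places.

h(8.3) = 10.74000, h(7.0) = -9.15000
r_2 = 7.00000 − (-9.15000)·(7.00000 − 8.30000) / (-9.15000 − 10.74000) = 7.00000 − (11.89500)/(-19.89000) = 7.59804
h(7.59804) = -0.41980
r_3 = 7.59804 − (-0.41980)·(7.59804 − 7.00000) / (-0.41980 − (-9.15000)) = 7.59804 − (-0.25106)/(8.73020) = 7.62680

7.598, 7.627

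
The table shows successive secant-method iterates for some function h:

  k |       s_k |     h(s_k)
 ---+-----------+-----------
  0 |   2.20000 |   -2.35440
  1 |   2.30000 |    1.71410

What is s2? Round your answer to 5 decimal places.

2.25787

s2 = 2.30000 − 1.71410·(2.30000 − 2.20000) / (1.71410 − (-2.35440))
   = 2.30000 − (0.1714100)/(4.0685000) = 2.2578690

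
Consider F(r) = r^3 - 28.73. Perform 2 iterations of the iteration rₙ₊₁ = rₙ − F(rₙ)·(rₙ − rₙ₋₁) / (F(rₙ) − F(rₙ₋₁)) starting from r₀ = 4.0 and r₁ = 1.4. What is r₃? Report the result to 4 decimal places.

F(4.0) = 35.270000, F(1.4) = -25.986000
r₂ = 1.400000 − (-25.986000)·(1.400000 − 4.000000) / (-25.986000 − 35.270000) = 1.400000 − (67.563600)/(-61.256000) = 2.502971
F(2.502971) = -13.049225
r₃ = 2.502971 − (-13.049225)·(2.502971 − 1.400000) / (-13.049225 − (-25.986000)) = 2.502971 − (-14.392918)/(12.936775) = 3.615530

3.6155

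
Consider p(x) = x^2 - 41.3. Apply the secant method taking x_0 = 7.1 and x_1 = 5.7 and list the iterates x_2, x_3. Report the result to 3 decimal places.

6.388, 6.429

p(7.1) = 9.11000, p(5.7) = -8.81000
x_2 = 5.70000 − (-8.81000)·(5.70000 − 7.10000) / (-8.81000 − 9.11000) = 5.70000 − (12.33400)/(-17.92000) = 6.38828
p(6.38828) = -0.48986
x_3 = 6.38828 − (-0.48986)·(6.38828 − 5.70000) / (-0.48986 − (-8.81000)) = 6.38828 − (-0.33716)/(8.32014) = 6.42881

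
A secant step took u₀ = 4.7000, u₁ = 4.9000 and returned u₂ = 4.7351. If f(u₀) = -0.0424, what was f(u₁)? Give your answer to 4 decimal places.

The secant line through (4.7000, -0.0424) and (4.9000, f(u₁)) crosses zero at u₂ = 4.7351.
So (4.7000, -0.0424), (4.9000, f(u₁)), (4.7351, 0) are collinear:
f(u₁) = -0.0424 · (4.9000 − 4.7351) / (4.7000 − 4.7351) = -0.0424 · (0.164900)/(-0.035100) = 0.199195

0.1992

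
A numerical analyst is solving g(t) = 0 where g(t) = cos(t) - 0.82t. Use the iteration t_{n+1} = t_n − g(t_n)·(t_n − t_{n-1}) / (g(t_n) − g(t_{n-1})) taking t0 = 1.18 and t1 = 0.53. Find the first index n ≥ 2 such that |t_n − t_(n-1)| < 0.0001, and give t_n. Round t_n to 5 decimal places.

g(1.18) = -0.5866752, g(0.53) = 0.4282071
t2 = 0.5300000 − 0.4282071·(-0.6500000)/(1.0148822) = 0.8042531;  |Δ| = 0.2742531
g(0.8042531) = 0.0341619
t3 = 0.8042531 − 0.0341619·(0.2742531)/(-0.3940452) = 0.8280296;  |Δ| = 0.0237765
g(0.8280296) = -0.0026558
t4 = 0.8280296 − (-0.0026558)·(0.0237765)/(-0.0368177) = 0.8263145;  |Δ| = 0.0017151
g(0.8263145) = 0.0000129
t5 = 0.8263145 − 0.0000129·(-0.0017151)/(0.0026687) = 0.8263228;  |Δ| = 0.0000083
|t5 − t4| = 0.0000083 < 0.0001

n = 5, t_n = 0.82632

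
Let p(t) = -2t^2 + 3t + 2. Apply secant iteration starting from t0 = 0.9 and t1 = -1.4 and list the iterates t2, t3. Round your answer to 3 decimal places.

0.130, -0.295

p(0.9) = 3.08000, p(-1.4) = -6.12000
t2 = -1.40000 − (-6.12000)·(-1.40000 − 0.90000) / (-6.12000 − 3.08000) = -1.40000 − (14.07600)/(-9.20000) = 0.13000
p(0.13000) = 2.35620
t3 = 0.13000 − 2.35620·(0.13000 − (-1.40000)) / (2.35620 − (-6.12000)) = 0.13000 − (3.60499)/(8.47620) = -0.29531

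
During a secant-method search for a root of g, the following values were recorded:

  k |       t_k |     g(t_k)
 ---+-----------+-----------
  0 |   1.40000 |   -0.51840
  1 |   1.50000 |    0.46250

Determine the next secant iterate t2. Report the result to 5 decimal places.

t2 = 1.50000 − 0.46250·(1.50000 − 1.40000) / (0.46250 − (-0.51840))
   = 1.50000 − (0.0462500)/(0.9809000) = 1.4528494

1.45285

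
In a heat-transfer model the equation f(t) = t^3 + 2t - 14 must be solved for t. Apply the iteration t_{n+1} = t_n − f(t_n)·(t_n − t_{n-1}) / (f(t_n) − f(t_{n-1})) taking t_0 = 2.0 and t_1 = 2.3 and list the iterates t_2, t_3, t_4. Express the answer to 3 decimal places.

f(2.0) = -2.00000, f(2.3) = 2.76700
t_2 = 2.30000 − 2.76700·(2.30000 − 2.00000) / (2.76700 − (-2.00000)) = 2.30000 − (0.83010)/(4.76700) = 2.12587
f(2.12587) = -0.14084
t_3 = 2.12587 − (-0.14084)·(2.12587 − 2.30000) / (-0.14084 − 2.76700) = 2.12587 − (0.02452)/(-2.90784) = 2.13430
f(2.13430) = -0.00917
t_4 = 2.13430 − (-0.00917)·(2.13430 − 2.12587) / (-0.00917 − (-0.14084)) = 2.13430 − (-0.00008)/(0.13167) = 2.13489

2.126, 2.134, 2.135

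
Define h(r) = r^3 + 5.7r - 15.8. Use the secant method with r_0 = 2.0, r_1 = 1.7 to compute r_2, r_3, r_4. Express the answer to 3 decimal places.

h(2.0) = 3.60000, h(1.7) = -1.19700
r_2 = 1.70000 − (-1.19700)·(1.70000 − 2.00000) / (-1.19700 − 3.60000) = 1.70000 − (0.35910)/(-4.79700) = 1.77486
h(1.77486) = -0.09227
r_3 = 1.77486 − (-0.09227)·(1.77486 − 1.70000) / (-0.09227 − (-1.19700)) = 1.77486 − (-0.00691)/(1.10473) = 1.78111
h(1.78111) = 0.00267
r_4 = 1.78111 − 0.00267·(1.78111 − 1.77486) / (0.00267 − (-0.09227)) = 1.78111 − (0.00002)/(0.09494) = 1.78094

1.775, 1.781, 1.781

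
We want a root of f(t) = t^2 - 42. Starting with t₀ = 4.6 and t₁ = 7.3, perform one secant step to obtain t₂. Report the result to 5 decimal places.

f(4.6) = -20.8400000, f(7.3) = 11.2900000
t₂ = 7.3000000 − 11.2900000·(7.3000000 − 4.6000000) / (11.2900000 − (-20.8400000)) = 7.3000000 − (30.4830000)/(32.1300000) = 6.3512605

6.35126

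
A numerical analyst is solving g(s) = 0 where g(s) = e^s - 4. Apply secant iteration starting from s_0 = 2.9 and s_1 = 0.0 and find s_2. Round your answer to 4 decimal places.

0.5066

g(2.9) = 14.174145, g(0.0) = -3.000000
s_2 = 0.000000 − (-3.000000)·(0.000000 − 2.900000) / (-3.000000 − 14.174145) = 0.000000 − (8.700000)/(-17.174145) = 0.506575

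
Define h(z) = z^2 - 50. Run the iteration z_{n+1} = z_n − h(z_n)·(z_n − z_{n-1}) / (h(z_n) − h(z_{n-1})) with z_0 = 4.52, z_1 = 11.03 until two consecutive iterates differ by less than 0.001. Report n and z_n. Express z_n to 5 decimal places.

h(4.52) = -29.5696000, h(11.03) = 71.6609000
z_2 = 11.0300000 − 71.6609000·(6.5100000)/(101.2305000) = 6.4215820;  |Δ| = 4.6084180
h(6.4215820) = -8.7632847
z_3 = 6.4215820 − (-8.7632847)·(-4.6084180)/(-80.4241847) = 6.9237304;  |Δ| = 0.5021484
h(6.9237304) = -2.0619569
z_4 = 6.9237304 − (-2.0619569)·(0.5021484)/(6.7013278) = 7.0782384;  |Δ| = 0.1545079
h(7.0782384) = 0.1014586
z_5 = 7.0782384 − 0.1014586·(0.1545079)/(2.1634155) = 7.0709924;  |Δ| = 0.0072460
h(7.0709924) = -0.0010671
z_6 = 7.0709924 − (-0.0010671)·(-0.0072460)/(-0.1025257) = 7.0710678;  |Δ| = 0.0000754
|z_6 − z_5| = 0.0000754 < 0.001

n = 6, z_n = 7.07107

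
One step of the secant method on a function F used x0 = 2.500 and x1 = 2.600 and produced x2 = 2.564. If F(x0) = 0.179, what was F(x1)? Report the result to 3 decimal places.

-0.101

The secant line through (2.500, 0.179) and (2.600, F(x1)) crosses zero at x2 = 2.564.
So (2.500, 0.179), (2.600, F(x1)), (2.564, 0) are collinear:
F(x1) = 0.179 · (2.600 − 2.564) / (2.500 − 2.564) = 0.179 · (0.03600)/(-0.06400) = -0.10069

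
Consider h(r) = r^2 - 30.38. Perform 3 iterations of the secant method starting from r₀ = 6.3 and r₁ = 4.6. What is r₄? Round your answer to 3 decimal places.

h(6.3) = 9.31000, h(4.6) = -9.22000
r₂ = 4.60000 − (-9.22000)·(4.60000 − 6.30000) / (-9.22000 − 9.31000) = 4.60000 − (15.67400)/(-18.53000) = 5.44587
h(5.44587) = -0.72248
r₃ = 5.44587 − (-0.72248)·(5.44587 − 4.60000) / (-0.72248 − (-9.22000)) = 5.44587 − (-0.61113)/(8.49752) = 5.51779
h(5.51779) = 0.06601
r₄ = 5.51779 − 0.06601·(5.51779 − 5.44587) / (0.06601 − (-0.72248)) = 5.51779 − (0.00475)/(0.78849) = 5.51177

5.512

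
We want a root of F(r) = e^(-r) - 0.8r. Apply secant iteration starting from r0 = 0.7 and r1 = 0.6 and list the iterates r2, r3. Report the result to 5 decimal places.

0.65204, 0.65155

F(0.7) = -0.0634147, F(0.6) = 0.0688116
r2 = 0.6000000 − 0.0688116·(0.6000000 − 0.7000000) / (0.0688116 − (-0.0634147)) = 0.6000000 − (-0.0068812)/(0.1322263) = 0.6520408
F(0.6520408) = -0.0006512
r3 = 0.6520408 − (-0.0006512)·(0.6520408 − 0.6000000) / (-0.0006512 − 0.0688116) = 0.6520408 − (-0.0000339)/(-0.0694628) = 0.6515530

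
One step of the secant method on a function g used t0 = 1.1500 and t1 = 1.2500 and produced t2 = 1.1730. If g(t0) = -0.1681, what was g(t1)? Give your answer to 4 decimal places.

The secant line through (1.1500, -0.1681) and (1.2500, g(t1)) crosses zero at t2 = 1.1730.
So (1.1500, -0.1681), (1.2500, g(t1)), (1.1730, 0) are collinear:
g(t1) = -0.1681 · (1.2500 − 1.1730) / (1.1500 − 1.1730) = -0.1681 · (0.077000)/(-0.023000) = 0.562770

0.5628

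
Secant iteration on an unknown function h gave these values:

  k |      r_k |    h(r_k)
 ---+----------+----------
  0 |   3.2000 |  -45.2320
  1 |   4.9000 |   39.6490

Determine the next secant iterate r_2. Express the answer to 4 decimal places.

r_2 = 4.9000 − 39.6490·(4.9000 − 3.2000) / (39.6490 − (-45.2320))
   = 4.9000 − (67.403300)/(84.881000) = 4.105908

4.1059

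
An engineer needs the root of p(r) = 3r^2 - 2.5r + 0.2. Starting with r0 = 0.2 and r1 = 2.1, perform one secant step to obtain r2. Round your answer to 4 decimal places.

p(0.2) = -0.180000, p(2.1) = 8.180000
r2 = 2.100000 − 8.180000·(2.100000 − 0.200000) / (8.180000 − (-0.180000)) = 2.100000 − (15.542000)/(8.360000) = 0.240909

0.2409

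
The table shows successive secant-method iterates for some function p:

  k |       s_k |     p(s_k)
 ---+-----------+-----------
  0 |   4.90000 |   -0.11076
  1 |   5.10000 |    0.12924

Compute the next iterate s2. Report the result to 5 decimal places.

4.99230

s2 = 5.10000 − 0.12924·(5.10000 − 4.90000) / (0.12924 − (-0.11076))
   = 5.10000 − (0.0258480)/(0.2400000) = 4.9923000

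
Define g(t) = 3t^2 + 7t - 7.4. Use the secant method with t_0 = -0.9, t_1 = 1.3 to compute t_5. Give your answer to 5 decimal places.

g(-0.9) = -11.2700000, g(1.3) = 6.7700000
t_2 = 1.3000000 − 6.7700000·(1.3000000 − (-0.9000000)) / (6.7700000 − (-11.2700000)) = 1.3000000 − (14.8940000)/(18.0400000) = 0.4743902
g(0.4743902) = -3.4041300
t_3 = 0.4743902 − (-3.4041300)·(0.4743902 − 1.3000000) / (-3.4041300 − 6.7700000) = 0.4743902 − (2.8104829)/(-10.1741300) = 0.7506284
g(0.7506284) = -0.4552722
t_4 = 0.7506284 − (-0.4552722)·(0.7506284 − 0.4743902) / (-0.4552722 − (-3.4041300)) = 0.7506284 − (-0.1257636)/(2.9488578) = 0.7932766
g(0.7932766) = 0.0407998
t_5 = 0.7932766 − 0.0407998·(0.7932766 − 0.7506284) / (0.0407998 − (-0.4552722)) = 0.7932766 − (0.0017400)/(0.4960720) = 0.7897690

0.78977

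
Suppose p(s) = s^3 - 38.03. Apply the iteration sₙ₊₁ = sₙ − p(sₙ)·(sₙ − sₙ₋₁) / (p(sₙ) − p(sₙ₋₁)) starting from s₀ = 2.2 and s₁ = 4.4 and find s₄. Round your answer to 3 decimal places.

p(2.2) = -27.38200, p(4.4) = 47.15400
s₂ = 4.40000 − 47.15400·(4.40000 − 2.20000) / (47.15400 − (-27.38200)) = 4.40000 − (103.73880)/(74.53600) = 3.00821
p(3.00821) = -10.80785
s₃ = 3.00821 − (-10.80785)·(3.00821 − 4.40000) / (-10.80785 − 47.15400) = 3.00821 − (15.04230)/(-57.96185) = 3.26773
p(3.26773) = -3.13711
s₄ = 3.26773 − (-3.13711)·(3.26773 − 3.00821) / (-3.13711 − (-10.80785)) = 3.26773 − (-0.81414)/(7.67074) = 3.37386

3.374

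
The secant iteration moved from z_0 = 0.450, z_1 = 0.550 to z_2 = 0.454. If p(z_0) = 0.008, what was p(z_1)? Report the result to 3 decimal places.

-0.192

The secant line through (0.450, 0.008) and (0.550, p(z_1)) crosses zero at z_2 = 0.454.
So (0.450, 0.008), (0.550, p(z_1)), (0.454, 0) are collinear:
p(z_1) = 0.008 · (0.550 − 0.454) / (0.450 − 0.454) = 0.008 · (0.09600)/(-0.00400) = -0.19200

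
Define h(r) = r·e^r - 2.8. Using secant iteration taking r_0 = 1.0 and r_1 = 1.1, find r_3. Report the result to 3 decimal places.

1.015

h(1.0) = -0.08172, h(1.1) = 0.50458
r_2 = 1.10000 − 0.50458·(1.10000 − 1.00000) / (0.50458 − (-0.08172)) = 1.10000 − (0.05046)/(0.58630) = 1.01394
h(1.01394) = -0.00515
r_3 = 1.01394 − (-0.00515)·(1.01394 − 1.10000) / (-0.00515 − 0.50458) = 1.01394 − (0.00044)/(-0.50973) = 1.01481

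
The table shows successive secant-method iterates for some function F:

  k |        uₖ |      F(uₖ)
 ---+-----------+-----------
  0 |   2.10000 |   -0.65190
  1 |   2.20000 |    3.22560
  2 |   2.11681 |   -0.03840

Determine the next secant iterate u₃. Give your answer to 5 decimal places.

u₃ = 2.11681 − (-0.03840)·(2.11681 − 2.20000) / (-0.03840 − 3.22560)
   = 2.11681 − (0.0031945)/(-3.2640000) = 2.1177887

2.11779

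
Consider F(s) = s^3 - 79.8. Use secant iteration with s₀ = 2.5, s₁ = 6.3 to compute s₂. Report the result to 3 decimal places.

3.540

F(2.5) = -64.17500, F(6.3) = 170.24700
s₂ = 6.30000 − 170.24700·(6.30000 − 2.50000) / (170.24700 − (-64.17500)) = 6.30000 − (646.93860)/(234.42200) = 3.54028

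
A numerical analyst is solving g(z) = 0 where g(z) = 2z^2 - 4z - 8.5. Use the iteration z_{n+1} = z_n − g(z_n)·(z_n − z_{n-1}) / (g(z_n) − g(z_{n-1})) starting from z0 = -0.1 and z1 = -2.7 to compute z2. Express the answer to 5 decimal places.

g(-0.1) = -8.0800000, g(-2.7) = 16.8800000
z2 = -2.7000000 − 16.8800000·(-2.7000000 − (-0.1000000)) / (16.8800000 − (-8.0800000)) = -2.7000000 − (-43.8880000)/(24.9600000) = -0.9416667

-0.94167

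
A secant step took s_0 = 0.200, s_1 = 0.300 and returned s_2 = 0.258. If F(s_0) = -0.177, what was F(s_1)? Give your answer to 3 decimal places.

0.128

The secant line through (0.200, -0.177) and (0.300, F(s_1)) crosses zero at s_2 = 0.258.
So (0.200, -0.177), (0.300, F(s_1)), (0.258, 0) are collinear:
F(s_1) = -0.177 · (0.300 − 0.258) / (0.200 − 0.258) = -0.177 · (0.04200)/(-0.05800) = 0.12817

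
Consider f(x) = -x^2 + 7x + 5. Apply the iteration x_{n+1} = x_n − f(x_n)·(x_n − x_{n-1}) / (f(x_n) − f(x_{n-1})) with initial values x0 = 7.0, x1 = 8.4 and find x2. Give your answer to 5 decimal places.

7.59524

f(7.0) = 5.0000000, f(8.4) = -6.7600000
x2 = 8.4000000 − (-6.7600000)·(8.4000000 − 7.0000000) / (-6.7600000 − 5.0000000) = 8.4000000 − (-9.4640000)/(-11.7600000) = 7.5952381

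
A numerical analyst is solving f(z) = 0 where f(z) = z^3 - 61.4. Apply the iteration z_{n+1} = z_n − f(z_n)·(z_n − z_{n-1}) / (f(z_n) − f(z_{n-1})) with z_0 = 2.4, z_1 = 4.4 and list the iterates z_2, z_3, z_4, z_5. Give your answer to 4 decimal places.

f(2.4) = -47.576000, f(4.4) = 23.784000
z_2 = 4.400000 − 23.784000·(4.400000 − 2.400000) / (23.784000 − (-47.576000)) = 4.400000 − (47.568000)/(71.360000) = 3.733408
f(3.733408) = -9.362505
z_3 = 3.733408 − (-9.362505)·(3.733408 − 4.400000) / (-9.362505 − 23.784000) = 3.733408 − (6.240970)/(-33.146505) = 3.921692
f(3.921692) = -1.085656
z_4 = 3.921692 − (-1.085656)·(3.921692 − 3.733408) / (-1.085656 − (-9.362505)) = 3.921692 − (-0.204412)/(8.276848) = 3.946389
f(3.946389) = 0.061023
z_5 = 3.946389 − 0.061023·(3.946389 − 3.921692) / (0.061023 − (-1.085656)) = 3.946389 − (0.001507)/(1.146680) = 3.945075

3.7334, 3.9217, 3.9464, 3.9451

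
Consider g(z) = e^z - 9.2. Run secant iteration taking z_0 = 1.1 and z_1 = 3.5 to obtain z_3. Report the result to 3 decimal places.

g(1.1) = -6.19583, g(3.5) = 23.91545
z_2 = 3.50000 − 23.91545·(3.50000 − 1.10000) / (23.91545 − (-6.19583)) = 3.50000 − (57.39708)/(30.11129) = 1.59383
g(1.59383) = -4.27741
z_3 = 1.59383 − (-4.27741)·(1.59383 − 3.50000) / (-4.27741 − 23.91545) = 1.59383 − (8.15345)/(-28.19286) = 1.88304

1.883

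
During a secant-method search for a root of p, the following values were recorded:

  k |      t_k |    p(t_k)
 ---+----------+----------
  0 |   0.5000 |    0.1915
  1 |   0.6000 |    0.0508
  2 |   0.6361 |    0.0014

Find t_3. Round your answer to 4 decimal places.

t_3 = 0.6361 − 0.0014·(0.6361 − 0.6000) / (0.0014 − 0.0508)
   = 0.6361 − (0.000051)/(-0.049400) = 0.637123

0.6371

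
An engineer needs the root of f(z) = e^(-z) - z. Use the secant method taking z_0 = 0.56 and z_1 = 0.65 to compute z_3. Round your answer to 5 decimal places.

f(0.56) = 0.0112091, f(0.65) = -0.1279542
z_2 = 0.6500000 − (-0.1279542)·(0.6500000 − 0.5600000) / (-0.1279542 − 0.0112091) = 0.6500000 − (-0.0115159)/(-0.1391633) = 0.5672492
f(0.5672492) = -0.0001659
z_3 = 0.5672492 − (-0.0001659)·(0.5672492 − 0.6500000) / (-0.0001659 − (-0.1279542)) = 0.5672492 − (0.0000137)/(0.1277883) = 0.5671417

0.56714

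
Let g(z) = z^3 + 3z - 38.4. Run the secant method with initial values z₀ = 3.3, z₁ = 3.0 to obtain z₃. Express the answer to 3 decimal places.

3.078

g(3.3) = 7.43700, g(3.0) = -2.40000
z₂ = 3.00000 − (-2.40000)·(3.00000 − 3.30000) / (-2.40000 − 7.43700) = 3.00000 − (0.72000)/(-9.83700) = 3.07319
g(3.07319) = -0.15560
z₃ = 3.07319 − (-0.15560)·(3.07319 − 3.00000) / (-0.15560 − (-2.40000)) = 3.07319 − (-0.01139)/(2.24440) = 3.07827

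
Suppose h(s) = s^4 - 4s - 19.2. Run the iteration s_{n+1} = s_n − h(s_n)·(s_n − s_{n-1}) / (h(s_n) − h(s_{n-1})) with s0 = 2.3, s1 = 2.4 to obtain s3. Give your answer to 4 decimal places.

h(2.3) = -0.415900, h(2.4) = 4.377600
s2 = 2.400000 − 4.377600·(2.400000 − 2.300000) / (4.377600 − (-0.415900)) = 2.400000 − (0.437760)/(4.793500) = 2.308676
h(2.308676) = -0.025950
s3 = 2.308676 − (-0.025950)·(2.308676 − 2.400000) / (-0.025950 − 4.377600) = 2.308676 − (0.002370)/(-4.403550) = 2.309215

2.3092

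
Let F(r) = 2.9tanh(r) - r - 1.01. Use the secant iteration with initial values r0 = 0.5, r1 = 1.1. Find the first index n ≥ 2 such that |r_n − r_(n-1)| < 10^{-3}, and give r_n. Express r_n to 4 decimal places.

n = 7, r_n = 0.6523

F(0.5) = -0.169860, F(1.1) = 0.211447
r2 = 1.100000 − 0.211447·(0.600000)/(0.381307) = 0.767281;  |Δ| = 0.332719
F(0.767281) = 0.094221
r3 = 0.767281 − 0.094221·(-0.332719)/(-0.117226) = 0.499856;  |Δ| = 0.267425
F(0.499856) = -0.170045
r4 = 0.499856 − (-0.170045)·(-0.267425)/(-0.264266) = 0.671933;  |Δ| = 0.172078
F(0.671933) = 0.018192
r5 = 0.671933 − 0.018192·(0.172078)/(0.188237) = 0.655303;  |Δ| = 0.016631
F(0.655303) = 0.002861
r6 = 0.655303 − 0.002861·(-0.016631)/(-0.015331) = 0.652199;  |Δ| = 0.003104
F(0.652199) = -0.000068
r7 = 0.652199 − (-0.000068)·(-0.003104)/(-0.002930) = 0.652272;  |Δ| = 0.000072
|r7 − r6| = 0.000072 < 10^{-3}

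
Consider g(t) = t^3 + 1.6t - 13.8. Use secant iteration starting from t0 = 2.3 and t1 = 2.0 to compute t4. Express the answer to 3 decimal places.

g(2.3) = 2.04700, g(2.0) = -2.60000
t2 = 2.00000 − (-2.60000)·(2.00000 − 2.30000) / (-2.60000 − 2.04700) = 2.00000 − (0.78000)/(-4.64700) = 2.16785
g(2.16785) = -0.14347
t3 = 2.16785 − (-0.14347)·(2.16785 − 2.00000) / (-0.14347 − (-2.60000)) = 2.16785 − (-0.02408)/(2.45653) = 2.17765
g(2.17765) = 0.01105
t4 = 2.17765 − 0.01105·(2.17765 − 2.16785) / (0.01105 − (-0.14347)) = 2.17765 − (0.00011)/(0.15452) = 2.17695

2.177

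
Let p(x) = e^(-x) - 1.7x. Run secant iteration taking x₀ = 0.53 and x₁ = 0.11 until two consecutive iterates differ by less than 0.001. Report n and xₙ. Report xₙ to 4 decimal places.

p(0.53) = -0.312395, p(0.11) = 0.708834
x₂ = 0.110000 − 0.708834·(-0.420000)/(1.021229) = 0.401522;  |Δ| = 0.291522
p(0.401522) = -0.013286
x₃ = 0.401522 − (-0.013286)·(0.291522)/(-0.722120) = 0.396158;  |Δ| = 0.005364
p(0.396158) = -0.000568
x₄ = 0.396158 − (-0.000568)·(-0.005364)/(0.012717) = 0.395918;  |Δ| = 0.000240
|x₄ − x₃| = 0.000240 < 0.001

n = 4, xₙ = 0.3959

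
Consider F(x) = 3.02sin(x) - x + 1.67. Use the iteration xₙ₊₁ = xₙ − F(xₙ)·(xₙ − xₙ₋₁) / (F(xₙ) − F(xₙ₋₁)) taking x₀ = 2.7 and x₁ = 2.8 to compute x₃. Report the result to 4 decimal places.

2.7691

F(2.7) = 0.260687, F(2.8) = -0.118336
x₂ = 2.800000 − (-0.118336)·(2.800000 − 2.700000) / (-0.118336 − 0.260687) = 2.800000 − (-0.011834)/(-0.379023) = 2.768779
F(2.768779) = 0.001218
x₃ = 2.768779 − 0.001218·(2.768779 − 2.800000) / (0.001218 − (-0.118336)) = 2.768779 − (-0.000038)/(0.119554) = 2.769097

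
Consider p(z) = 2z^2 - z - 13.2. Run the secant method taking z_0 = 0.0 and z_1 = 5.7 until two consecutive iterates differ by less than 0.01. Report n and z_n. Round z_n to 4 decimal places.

p(0.0) = -13.200000, p(5.7) = 46.080000
z_2 = 5.700000 − 46.080000·(5.700000)/(59.280000) = 1.269231;  |Δ| = 4.430769
p(1.269231) = -11.247337
z_3 = 1.269231 − (-11.247337)·(-4.430769)/(-57.327337) = 2.138526;  |Δ| = 0.869295
p(2.138526) = -6.191942
z_4 = 2.138526 − (-6.191942)·(0.869295)/(5.055395) = 3.203254;  |Δ| = 1.064729
p(3.203254) = 4.118420
z_5 = 3.203254 − 4.118420·(1.064729)/(10.310362) = 2.777954;  |Δ| = 0.425300
p(2.777954) = -0.543898
z_6 = 2.777954 − (-0.543898)·(-0.425300)/(-4.662318) = 2.827569;  |Δ| = 0.049615
p(2.827569) = -0.037279
z_7 = 2.827569 − (-0.037279)·(0.049615)/(0.506619) = 2.831220;  |Δ| = 0.003651
|z_7 − z_6| = 0.003651 < 0.01

n = 7, z_n = 2.8312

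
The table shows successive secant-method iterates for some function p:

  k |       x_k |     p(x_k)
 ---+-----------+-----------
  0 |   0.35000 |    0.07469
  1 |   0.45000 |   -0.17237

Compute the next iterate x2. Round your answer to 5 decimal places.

0.38023

x2 = 0.45000 − (-0.17237)·(0.45000 − 0.35000) / (-0.17237 − 0.07469)
   = 0.45000 − (-0.0172370)/(-0.2470600) = 0.3802315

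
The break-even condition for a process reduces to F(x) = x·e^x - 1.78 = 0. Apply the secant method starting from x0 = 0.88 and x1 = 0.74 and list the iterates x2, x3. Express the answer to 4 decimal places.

0.7962, 0.8001

F(0.88) = 0.341592, F(0.74) = -0.229008
x2 = 0.740000 − (-0.229008)·(0.740000 − 0.880000) / (-0.229008 − 0.341592) = 0.740000 − (0.032061)/(-0.570599) = 0.796188
F(0.796188) = -0.014791
x3 = 0.796188 − (-0.014791)·(0.796188 − 0.740000) / (-0.014791 − (-0.229008)) = 0.796188 − (-0.000831)/(0.214217) = 0.800068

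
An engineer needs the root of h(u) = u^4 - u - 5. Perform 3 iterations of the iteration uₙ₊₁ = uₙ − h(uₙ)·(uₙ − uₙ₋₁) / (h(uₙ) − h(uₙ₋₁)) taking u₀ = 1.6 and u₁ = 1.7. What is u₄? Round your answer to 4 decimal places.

h(1.6) = -0.046400, h(1.7) = 1.652100
u₂ = 1.700000 − 1.652100·(1.700000 − 1.600000) / (1.652100 − (-0.046400)) = 1.700000 − (0.165210)/(1.698500) = 1.602732
h(1.602732) = -0.004259
u₃ = 1.602732 − (-0.004259)·(1.602732 − 1.700000) / (-0.004259 − 1.652100) = 1.602732 − (0.000414)/(-1.656359) = 1.602982
h(1.602982) = -0.000389
u₄ = 1.602982 − (-0.000389)·(1.602982 − 1.602732) / (-0.000389 − (-0.004259)) = 1.602982 − (0.000000)/(0.003870) = 1.603007

1.6030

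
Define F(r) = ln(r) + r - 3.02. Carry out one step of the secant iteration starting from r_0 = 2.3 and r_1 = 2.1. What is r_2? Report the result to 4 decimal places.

F(2.3) = 0.112909, F(2.1) = -0.178063
r_2 = 2.100000 − (-0.178063)·(2.100000 − 2.300000) / (-0.178063 − 0.112909) = 2.100000 − (0.035613)/(-0.290972) = 2.222392

2.2224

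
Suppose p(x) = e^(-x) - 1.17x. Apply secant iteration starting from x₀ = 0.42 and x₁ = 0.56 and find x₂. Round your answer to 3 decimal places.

p(0.42) = 0.16565, p(0.56) = -0.08399
x₂ = 0.56000 − (-0.08399)·(0.56000 − 0.42000) / (-0.08399 − 0.16565) = 0.56000 − (-0.01176)/(-0.24964) = 0.51290

0.513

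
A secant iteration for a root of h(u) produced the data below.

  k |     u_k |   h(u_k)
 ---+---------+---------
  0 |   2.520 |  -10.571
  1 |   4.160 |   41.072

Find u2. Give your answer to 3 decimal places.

2.856

u2 = 4.160 − 41.072·(4.160 − 2.520) / (41.072 − (-10.571))
   = 4.160 − (67.35808)/(51.64300) = 2.85570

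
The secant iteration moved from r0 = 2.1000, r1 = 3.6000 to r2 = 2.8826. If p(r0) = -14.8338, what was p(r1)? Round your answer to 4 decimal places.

The secant line through (2.1000, -14.8338) and (3.6000, p(r1)) crosses zero at r2 = 2.8826.
So (2.1000, -14.8338), (3.6000, p(r1)), (2.8826, 0) are collinear:
p(r1) = -14.8338 · (3.6000 − 2.8826) / (2.1000 − 2.8826) = -14.8338 · (0.717400)/(-0.782600) = 13.597966

13.5980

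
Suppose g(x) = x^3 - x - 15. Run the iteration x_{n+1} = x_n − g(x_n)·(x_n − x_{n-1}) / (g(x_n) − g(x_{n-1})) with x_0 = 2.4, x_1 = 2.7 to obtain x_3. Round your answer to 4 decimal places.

2.6009

g(2.4) = -3.576000, g(2.7) = 1.983000
x_2 = 2.700000 − 1.983000·(2.700000 − 2.400000) / (1.983000 − (-3.576000)) = 2.700000 − (0.594900)/(5.559000) = 2.592984
g(2.592984) = -0.158878
x_3 = 2.592984 − (-0.158878)·(2.592984 − 2.700000) / (-0.158878 − 1.983000) = 2.592984 − (0.017002)/(-2.141878) = 2.600922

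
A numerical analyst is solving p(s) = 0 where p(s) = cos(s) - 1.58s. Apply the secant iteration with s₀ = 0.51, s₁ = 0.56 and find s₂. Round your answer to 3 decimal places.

p(0.51) = 0.06694, p(0.56) = -0.03754
s₂ = 0.56000 − (-0.03754)·(0.56000 − 0.51000) / (-0.03754 − 0.06694) = 0.56000 − (-0.00188)/(-0.10449) = 0.54203

0.542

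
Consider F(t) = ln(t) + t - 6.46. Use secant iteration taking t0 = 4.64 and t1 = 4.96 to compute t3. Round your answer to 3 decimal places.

4.876

F(4.64) = -0.28529, F(4.96) = 0.10141
t2 = 4.96000 − 0.10141·(4.96000 − 4.64000) / (0.10141 − (-0.28529)) = 4.96000 − (0.03245)/(0.38669) = 4.87608
F(4.87608) = 0.00043
t3 = 4.87608 − 0.00043·(4.87608 − 4.96000) / (0.00043 − 0.10141) = 4.87608 − (-0.00004)/(-0.10098) = 4.87573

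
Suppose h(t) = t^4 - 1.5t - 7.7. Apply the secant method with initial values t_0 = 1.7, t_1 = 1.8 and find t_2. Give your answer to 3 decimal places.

h(1.7) = -1.89790, h(1.8) = 0.09760
t_2 = 1.80000 − 0.09760·(1.80000 − 1.70000) / (0.09760 − (-1.89790)) = 1.80000 − (0.00976)/(1.99550) = 1.79511

1.795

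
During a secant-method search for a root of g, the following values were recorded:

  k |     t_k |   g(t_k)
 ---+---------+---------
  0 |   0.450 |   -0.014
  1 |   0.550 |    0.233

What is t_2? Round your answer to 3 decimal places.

t_2 = 0.550 − 0.233·(0.550 − 0.450) / (0.233 − (-0.014))
   = 0.550 − (0.02330)/(0.24700) = 0.45567

0.456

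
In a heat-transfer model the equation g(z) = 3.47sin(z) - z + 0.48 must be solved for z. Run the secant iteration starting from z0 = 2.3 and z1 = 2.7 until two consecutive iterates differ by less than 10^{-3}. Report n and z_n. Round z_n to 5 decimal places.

n = 4, z_n = 2.51494

g(2.3) = 0.7675971, g(2.7) = -0.7369918
z2 = 2.7000000 − (-0.7369918)·(0.4000000)/(-1.5045889) = 2.5040683;  |Δ| = 0.1959317
g(2.5040683) = 0.0413033
z3 = 2.5040683 − 0.0413033·(-0.1959317)/(0.7782951) = 2.5144661;  |Δ| = 0.0103979
g(2.5144661) = 0.0018009
z4 = 2.5144661 − 0.0018009·(0.0103979)/(-0.0395024) = 2.5149402;  |Δ| = 0.0004740
|z4 − z3| = 0.0004740 < 10^{-3}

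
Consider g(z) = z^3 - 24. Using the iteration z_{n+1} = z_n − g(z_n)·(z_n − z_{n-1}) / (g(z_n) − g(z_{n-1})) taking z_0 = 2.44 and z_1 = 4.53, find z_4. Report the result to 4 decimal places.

2.8902

g(2.44) = -9.473216, g(4.53) = 68.959677
z_2 = 4.530000 − 68.959677·(4.530000 − 2.440000) / (68.959677 − (-9.473216)) = 4.530000 − (144.125725)/(78.432893) = 2.692433
g(2.692433) = -4.482035
z_3 = 2.692433 − (-4.482035)·(2.692433 − 4.530000) / (-4.482035 − 68.959677) = 2.692433 − (8.236041)/(-73.441712) = 2.804577
g(2.804577) = -1.940184
z_4 = 2.804577 − (-1.940184)·(2.804577 − 2.692433) / (-1.940184 − (-4.482035)) = 2.804577 − (-0.217580)/(2.541851) = 2.890175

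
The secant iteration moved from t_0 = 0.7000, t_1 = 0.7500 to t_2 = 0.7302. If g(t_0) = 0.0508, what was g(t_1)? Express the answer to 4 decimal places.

The secant line through (0.7000, 0.0508) and (0.7500, g(t_1)) crosses zero at t_2 = 0.7302.
So (0.7000, 0.0508), (0.7500, g(t_1)), (0.7302, 0) are collinear:
g(t_1) = 0.0508 · (0.7500 − 0.7302) / (0.7000 − 0.7302) = 0.0508 · (0.019800)/(-0.030200) = -0.033306

-0.0333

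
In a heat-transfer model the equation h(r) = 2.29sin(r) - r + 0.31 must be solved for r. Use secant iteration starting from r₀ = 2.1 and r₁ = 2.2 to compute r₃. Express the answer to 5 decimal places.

2.18347

h(2.1) = 0.1867494, h(2.2) = -0.0385432
r₂ = 2.2000000 − (-0.0385432)·(2.2000000 − 2.1000000) / (-0.0385432 − 0.1867494) = 2.2000000 − (-0.0038543)/(-0.2252927) = 2.1828919
h(2.1828919) = 0.0013488
r₃ = 2.1828919 − 0.0013488·(2.1828919 − 2.2000000) / (0.0013488 − (-0.0385432)) = 2.1828919 − (-0.0000231)/(0.0398920) = 2.1834704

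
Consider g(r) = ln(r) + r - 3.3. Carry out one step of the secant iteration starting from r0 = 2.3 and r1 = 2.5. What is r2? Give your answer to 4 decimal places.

2.4179

g(2.3) = -0.167091, g(2.5) = 0.116291
r2 = 2.500000 − 0.116291·(2.500000 − 2.300000) / (0.116291 − (-0.167091)) = 2.500000 − (0.023258)/(0.283382) = 2.417926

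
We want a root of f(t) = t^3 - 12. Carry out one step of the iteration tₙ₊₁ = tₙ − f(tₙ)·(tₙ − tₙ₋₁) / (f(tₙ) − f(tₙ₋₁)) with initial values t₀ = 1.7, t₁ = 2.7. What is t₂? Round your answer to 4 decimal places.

2.1798

f(1.7) = -7.087000, f(2.7) = 7.683000
t₂ = 2.700000 − 7.683000·(2.700000 − 1.700000) / (7.683000 − (-7.087000)) = 2.700000 − (7.683000)/(14.770000) = 2.179824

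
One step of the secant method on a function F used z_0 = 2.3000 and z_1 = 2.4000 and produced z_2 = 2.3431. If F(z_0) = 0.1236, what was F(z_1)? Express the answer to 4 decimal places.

-0.1632

The secant line through (2.3000, 0.1236) and (2.4000, F(z_1)) crosses zero at z_2 = 2.3431.
So (2.3000, 0.1236), (2.4000, F(z_1)), (2.3431, 0) are collinear:
F(z_1) = 0.1236 · (2.4000 − 2.3431) / (2.3000 − 2.3431) = 0.1236 · (0.056900)/(-0.043100) = -0.163175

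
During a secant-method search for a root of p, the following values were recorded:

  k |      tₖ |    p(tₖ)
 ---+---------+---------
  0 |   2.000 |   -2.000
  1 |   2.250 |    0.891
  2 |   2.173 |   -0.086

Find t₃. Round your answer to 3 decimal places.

t₃ = 2.173 − (-0.086)·(2.173 − 2.250) / (-0.086 − 0.891)
   = 2.173 − (0.00662)/(-0.97700) = 2.17978

2.180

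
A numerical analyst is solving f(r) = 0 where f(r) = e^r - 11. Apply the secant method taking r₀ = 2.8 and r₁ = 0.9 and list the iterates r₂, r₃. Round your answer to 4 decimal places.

2.0603, 2.7389

f(2.8) = 5.444647, f(0.9) = -8.540397
r₂ = 0.900000 − (-8.540397)·(0.900000 − 2.800000) / (-8.540397 − 5.444647) = 0.900000 − (16.226754)/(-13.985044) = 2.060293
f(2.060293) = -3.151728
r₃ = 2.060293 − (-3.151728)·(2.060293 − 0.900000) / (-3.151728 − (-8.540397)) = 2.060293 − (-3.656929)/(5.388669) = 2.738926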